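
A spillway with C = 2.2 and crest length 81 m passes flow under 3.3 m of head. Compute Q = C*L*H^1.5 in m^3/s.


Q = 2.2 * 81 * 3.3^1.5 = 1068.2640 m^3/s


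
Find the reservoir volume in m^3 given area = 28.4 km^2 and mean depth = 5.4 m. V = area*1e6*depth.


V = 28.4 * 1e6 * 5.4 = 1.5336e+08 m^3


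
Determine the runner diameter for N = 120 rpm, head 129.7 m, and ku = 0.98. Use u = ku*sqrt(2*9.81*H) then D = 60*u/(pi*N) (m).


u = 0.98 * sqrt(2*9.81*129.7) = 49.4363 m/s
D = 60 * 49.4363 / (pi * 120) = 7.8680 m


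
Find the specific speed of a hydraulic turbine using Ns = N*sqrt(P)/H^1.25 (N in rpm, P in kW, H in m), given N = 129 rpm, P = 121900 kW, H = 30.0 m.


Ns = 129 * 121900^0.5 / 30.0^1.25 = 641.4902


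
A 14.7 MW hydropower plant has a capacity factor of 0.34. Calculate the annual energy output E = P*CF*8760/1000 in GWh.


E = 14.7 * 0.34 * 8760 / 1000 = 43.7825 GWh


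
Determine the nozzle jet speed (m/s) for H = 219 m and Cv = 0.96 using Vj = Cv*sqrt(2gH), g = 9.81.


Vj = 0.96 * sqrt(2*9.81*219) = 62.9278 m/s


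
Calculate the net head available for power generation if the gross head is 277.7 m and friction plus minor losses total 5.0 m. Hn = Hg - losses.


Hn = 277.7 - 5.0 = 272.7000 m


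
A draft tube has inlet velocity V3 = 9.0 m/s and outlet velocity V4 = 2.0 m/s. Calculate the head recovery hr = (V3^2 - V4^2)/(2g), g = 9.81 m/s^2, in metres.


hr = (9.0^2 - 2.0^2) / (2*9.81) = 3.9246 m


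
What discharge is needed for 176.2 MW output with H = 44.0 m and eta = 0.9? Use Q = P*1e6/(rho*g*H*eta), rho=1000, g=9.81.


Q = 176.2 * 1e6 / (1000 * 9.81 * 44.0 * 0.9) = 453.5673 m^3/s


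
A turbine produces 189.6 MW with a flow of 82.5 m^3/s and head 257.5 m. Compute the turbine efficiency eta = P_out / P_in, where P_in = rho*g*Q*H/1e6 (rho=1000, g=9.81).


P_in = 1000 * 9.81 * 82.5 * 257.5 / 1e6 = 208.4012 MW
eta = 189.6 / 208.4012 = 0.9098


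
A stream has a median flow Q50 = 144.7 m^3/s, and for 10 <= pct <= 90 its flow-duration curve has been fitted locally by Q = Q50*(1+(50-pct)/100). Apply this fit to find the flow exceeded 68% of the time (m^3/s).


Q = 144.7 * (1 + (50 - 68)/100) = 118.6540 m^3/s


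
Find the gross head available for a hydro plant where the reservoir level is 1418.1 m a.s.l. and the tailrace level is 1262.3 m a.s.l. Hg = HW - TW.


Hg = 1418.1 - 1262.3 = 155.8000 m


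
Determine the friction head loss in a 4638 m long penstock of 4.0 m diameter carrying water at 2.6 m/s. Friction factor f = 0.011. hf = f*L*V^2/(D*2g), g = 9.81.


hf = 0.011 * 4638 * 2.6^2 / (4.0 * 2 * 9.81) = 4.3945 m


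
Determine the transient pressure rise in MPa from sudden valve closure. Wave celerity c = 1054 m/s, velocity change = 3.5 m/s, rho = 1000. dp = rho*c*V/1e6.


dp = 1000 * 1054 * 3.5 / 1e6 = 3.6890 MPa


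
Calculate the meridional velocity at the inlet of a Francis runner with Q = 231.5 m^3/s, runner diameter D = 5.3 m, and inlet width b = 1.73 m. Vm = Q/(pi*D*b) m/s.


Vm = 231.5 / (pi * 5.3 * 1.73) = 8.0367 m/s


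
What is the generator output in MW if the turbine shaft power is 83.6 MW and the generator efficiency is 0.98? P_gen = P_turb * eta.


P_gen = 83.6 * 0.98 = 81.9280 MW


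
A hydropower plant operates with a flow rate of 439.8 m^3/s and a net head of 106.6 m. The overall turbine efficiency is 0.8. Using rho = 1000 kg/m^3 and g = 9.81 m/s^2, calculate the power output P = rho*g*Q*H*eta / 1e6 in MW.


P = 1000 * 9.81 * 439.8 * 106.6 * 0.8 / 1e6 = 367.9353 MW


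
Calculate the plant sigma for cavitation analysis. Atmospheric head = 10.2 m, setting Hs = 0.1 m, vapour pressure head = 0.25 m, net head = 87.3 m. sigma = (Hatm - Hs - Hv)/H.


sigma = (10.2 - 0.1 - 0.25) / 87.3 = 0.1128


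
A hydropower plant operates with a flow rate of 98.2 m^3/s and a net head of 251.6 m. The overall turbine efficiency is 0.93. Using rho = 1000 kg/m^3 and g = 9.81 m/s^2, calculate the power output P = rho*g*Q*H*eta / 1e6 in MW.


P = 1000 * 9.81 * 98.2 * 251.6 * 0.93 / 1e6 = 225.4105 MW


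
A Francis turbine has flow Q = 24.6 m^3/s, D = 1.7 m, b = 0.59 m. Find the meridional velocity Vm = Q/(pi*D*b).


Vm = 24.6 / (pi * 1.7 * 0.59) = 7.8070 m/s


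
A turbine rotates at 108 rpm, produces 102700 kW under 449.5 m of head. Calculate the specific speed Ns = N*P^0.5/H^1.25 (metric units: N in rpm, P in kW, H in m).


Ns = 108 * 102700^0.5 / 449.5^1.25 = 16.7223


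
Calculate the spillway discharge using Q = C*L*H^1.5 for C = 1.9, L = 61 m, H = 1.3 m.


Q = 1.9 * 61 * 1.3^1.5 = 171.7902 m^3/s


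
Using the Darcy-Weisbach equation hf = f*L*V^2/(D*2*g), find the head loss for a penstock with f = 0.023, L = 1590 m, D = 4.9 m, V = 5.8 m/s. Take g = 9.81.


hf = 0.023 * 1590 * 5.8^2 / (4.9 * 2 * 9.81) = 12.7963 m


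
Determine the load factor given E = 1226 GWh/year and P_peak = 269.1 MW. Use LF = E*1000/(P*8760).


LF = 1226 * 1000 / (269.1 * 8760) = 0.5201


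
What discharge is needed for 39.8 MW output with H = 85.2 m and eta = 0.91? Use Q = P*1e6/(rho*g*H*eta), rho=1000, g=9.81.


Q = 39.8 * 1e6 / (1000 * 9.81 * 85.2 * 0.91) = 52.3279 m^3/s


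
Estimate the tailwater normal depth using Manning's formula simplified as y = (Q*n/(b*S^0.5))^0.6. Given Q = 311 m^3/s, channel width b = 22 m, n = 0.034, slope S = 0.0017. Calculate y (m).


y = (311 * 0.034 / (22 * 0.0017^0.5))^0.6 = 4.3647 m


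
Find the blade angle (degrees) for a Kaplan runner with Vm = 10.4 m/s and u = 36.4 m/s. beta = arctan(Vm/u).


beta = arctan(10.4 / 36.4) = 15.9454 degrees


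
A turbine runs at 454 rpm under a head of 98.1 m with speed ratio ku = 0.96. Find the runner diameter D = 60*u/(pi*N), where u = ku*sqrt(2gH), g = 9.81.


u = 0.96 * sqrt(2*9.81*98.1) = 42.1168 m/s
D = 60 * 42.1168 / (pi * 454) = 1.7717 m


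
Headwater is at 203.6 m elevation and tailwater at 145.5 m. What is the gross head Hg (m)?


Hg = 203.6 - 145.5 = 58.1000 m


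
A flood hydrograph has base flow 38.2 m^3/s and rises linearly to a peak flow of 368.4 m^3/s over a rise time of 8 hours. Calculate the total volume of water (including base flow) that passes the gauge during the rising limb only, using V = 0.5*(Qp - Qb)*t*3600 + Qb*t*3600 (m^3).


V = 0.5*(368.4 - 38.2)*8*3600 + 38.2*8*3600 = 5.8550e+06 m^3


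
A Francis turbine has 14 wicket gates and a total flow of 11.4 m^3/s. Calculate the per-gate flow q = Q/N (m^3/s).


q = 11.4 / 14 = 0.8143 m^3/s


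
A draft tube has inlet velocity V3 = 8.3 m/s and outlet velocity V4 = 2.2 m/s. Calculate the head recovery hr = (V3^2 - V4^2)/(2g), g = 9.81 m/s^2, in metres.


hr = (8.3^2 - 2.2^2) / (2*9.81) = 3.2645 m


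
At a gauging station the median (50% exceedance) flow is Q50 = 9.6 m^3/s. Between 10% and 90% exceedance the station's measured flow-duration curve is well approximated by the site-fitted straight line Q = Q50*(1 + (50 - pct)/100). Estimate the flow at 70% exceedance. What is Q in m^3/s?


Q = 9.6 * (1 + (50 - 70)/100) = 7.6800 m^3/s


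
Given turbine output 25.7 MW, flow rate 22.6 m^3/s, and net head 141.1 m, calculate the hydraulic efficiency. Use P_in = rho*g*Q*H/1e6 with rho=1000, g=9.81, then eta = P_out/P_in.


P_in = 1000 * 9.81 * 22.6 * 141.1 / 1e6 = 31.2827 MW
eta = 25.7 / 31.2827 = 0.8215


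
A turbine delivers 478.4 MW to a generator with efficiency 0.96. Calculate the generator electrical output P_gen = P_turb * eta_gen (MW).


P_gen = 478.4 * 0.96 = 459.2640 MW


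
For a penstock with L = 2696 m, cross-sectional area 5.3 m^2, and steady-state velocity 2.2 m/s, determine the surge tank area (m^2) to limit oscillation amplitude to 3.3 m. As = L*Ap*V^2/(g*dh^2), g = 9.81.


As = 2696 * 5.3 * 2.2^2 / (9.81 * 3.3^2) = 647.3576 m^2


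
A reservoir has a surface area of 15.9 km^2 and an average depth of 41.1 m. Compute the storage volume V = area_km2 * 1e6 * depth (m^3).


V = 15.9 * 1e6 * 41.1 = 6.5349e+08 m^3


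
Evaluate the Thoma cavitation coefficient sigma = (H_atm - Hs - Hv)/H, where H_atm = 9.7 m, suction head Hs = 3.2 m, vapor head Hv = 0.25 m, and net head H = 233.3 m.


sigma = (9.7 - 3.2 - 0.25) / 233.3 = 0.0268


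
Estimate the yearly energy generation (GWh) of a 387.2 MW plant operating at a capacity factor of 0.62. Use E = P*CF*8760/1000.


E = 387.2 * 0.62 * 8760 / 1000 = 2102.9606 GWh


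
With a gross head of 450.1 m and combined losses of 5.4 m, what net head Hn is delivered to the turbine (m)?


Hn = 450.1 - 5.4 = 444.7000 m


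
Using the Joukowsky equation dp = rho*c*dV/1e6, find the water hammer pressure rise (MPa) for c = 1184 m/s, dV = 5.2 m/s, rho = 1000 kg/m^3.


dp = 1000 * 1184 * 5.2 / 1e6 = 6.1568 MPa


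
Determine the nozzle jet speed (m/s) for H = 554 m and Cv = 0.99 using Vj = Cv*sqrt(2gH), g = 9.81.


Vj = 0.99 * sqrt(2*9.81*554) = 103.2142 m/s


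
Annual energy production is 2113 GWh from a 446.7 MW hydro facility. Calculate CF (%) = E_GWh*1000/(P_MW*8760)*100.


CF = 2113 * 1000 / (446.7 * 8760) * 100 = 53.9982 %


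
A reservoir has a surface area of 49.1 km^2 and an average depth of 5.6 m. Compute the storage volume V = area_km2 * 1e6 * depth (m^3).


V = 49.1 * 1e6 * 5.6 = 2.7496e+08 m^3


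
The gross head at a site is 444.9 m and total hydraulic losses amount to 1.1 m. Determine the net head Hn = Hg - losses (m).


Hn = 444.9 - 1.1 = 443.8000 m


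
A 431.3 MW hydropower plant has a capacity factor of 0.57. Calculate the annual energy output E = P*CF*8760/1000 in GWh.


E = 431.3 * 0.57 * 8760 / 1000 = 2153.5672 GWh


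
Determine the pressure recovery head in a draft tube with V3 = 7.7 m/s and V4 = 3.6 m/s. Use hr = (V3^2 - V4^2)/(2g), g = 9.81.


hr = (7.7^2 - 3.6^2) / (2*9.81) = 2.3614 m


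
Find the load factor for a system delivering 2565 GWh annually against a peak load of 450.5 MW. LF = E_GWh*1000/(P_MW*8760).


LF = 2565 * 1000 / (450.5 * 8760) = 0.6500


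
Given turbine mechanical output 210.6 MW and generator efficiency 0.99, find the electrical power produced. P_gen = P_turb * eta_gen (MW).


P_gen = 210.6 * 0.99 = 208.4940 MW


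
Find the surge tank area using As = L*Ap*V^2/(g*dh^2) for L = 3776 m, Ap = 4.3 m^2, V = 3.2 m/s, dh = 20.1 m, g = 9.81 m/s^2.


As = 3776 * 4.3 * 3.2^2 / (9.81 * 20.1^2) = 41.9507 m^2


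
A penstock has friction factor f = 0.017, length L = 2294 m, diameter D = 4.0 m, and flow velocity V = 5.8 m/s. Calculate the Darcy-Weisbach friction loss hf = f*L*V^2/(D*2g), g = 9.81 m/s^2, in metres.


hf = 0.017 * 2294 * 5.8^2 / (4.0 * 2 * 9.81) = 16.7163 m


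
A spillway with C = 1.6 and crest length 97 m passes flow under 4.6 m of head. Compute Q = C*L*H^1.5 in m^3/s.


Q = 1.6 * 97 * 4.6^1.5 = 1531.1878 m^3/s


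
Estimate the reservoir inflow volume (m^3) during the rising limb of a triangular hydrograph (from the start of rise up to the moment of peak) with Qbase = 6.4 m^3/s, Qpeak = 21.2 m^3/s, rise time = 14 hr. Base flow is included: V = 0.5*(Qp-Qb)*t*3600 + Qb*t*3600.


V = 0.5*(21.2 - 6.4)*14*3600 + 6.4*14*3600 = 695520.0000 m^3


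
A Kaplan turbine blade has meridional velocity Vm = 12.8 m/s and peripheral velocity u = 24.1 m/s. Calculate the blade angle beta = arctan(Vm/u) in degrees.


beta = arctan(12.8 / 24.1) = 27.9737 degrees


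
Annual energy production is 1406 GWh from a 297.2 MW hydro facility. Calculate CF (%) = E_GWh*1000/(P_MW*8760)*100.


CF = 1406 * 1000 / (297.2 * 8760) * 100 = 54.0048 %


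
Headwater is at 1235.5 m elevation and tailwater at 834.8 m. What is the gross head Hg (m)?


Hg = 1235.5 - 834.8 = 400.7000 m


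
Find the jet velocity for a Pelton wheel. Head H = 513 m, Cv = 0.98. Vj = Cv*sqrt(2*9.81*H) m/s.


Vj = 0.98 * sqrt(2*9.81*513) = 98.3183 m/s


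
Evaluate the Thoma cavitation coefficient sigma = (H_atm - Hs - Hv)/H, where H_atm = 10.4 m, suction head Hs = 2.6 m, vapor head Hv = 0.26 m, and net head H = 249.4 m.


sigma = (10.4 - 2.6 - 0.26) / 249.4 = 0.0302


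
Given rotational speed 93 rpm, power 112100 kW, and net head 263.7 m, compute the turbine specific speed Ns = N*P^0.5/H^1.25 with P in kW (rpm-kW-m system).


Ns = 93 * 112100^0.5 / 263.7^1.25 = 29.3021


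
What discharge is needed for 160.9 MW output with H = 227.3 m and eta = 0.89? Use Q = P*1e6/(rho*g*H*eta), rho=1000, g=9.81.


Q = 160.9 * 1e6 / (1000 * 9.81 * 227.3 * 0.89) = 81.0770 m^3/s


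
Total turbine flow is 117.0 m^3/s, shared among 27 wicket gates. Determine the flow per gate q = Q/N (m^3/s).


q = 117.0 / 27 = 4.3333 m^3/s


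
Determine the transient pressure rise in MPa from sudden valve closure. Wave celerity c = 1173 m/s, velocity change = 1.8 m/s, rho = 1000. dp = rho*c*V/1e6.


dp = 1000 * 1173 * 1.8 / 1e6 = 2.1114 MPa


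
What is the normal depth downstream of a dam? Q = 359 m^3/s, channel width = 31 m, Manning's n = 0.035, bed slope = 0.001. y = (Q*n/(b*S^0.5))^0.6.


y = (359 * 0.035 / (31 * 0.001^0.5))^0.6 = 4.6204 m


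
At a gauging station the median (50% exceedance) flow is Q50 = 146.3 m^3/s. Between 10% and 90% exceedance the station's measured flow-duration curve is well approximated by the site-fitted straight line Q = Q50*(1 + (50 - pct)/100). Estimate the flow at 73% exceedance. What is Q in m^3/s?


Q = 146.3 * (1 + (50 - 73)/100) = 112.6510 m^3/s


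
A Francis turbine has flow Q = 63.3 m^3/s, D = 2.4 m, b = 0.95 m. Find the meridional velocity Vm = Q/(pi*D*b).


Vm = 63.3 / (pi * 2.4 * 0.95) = 8.8373 m/s


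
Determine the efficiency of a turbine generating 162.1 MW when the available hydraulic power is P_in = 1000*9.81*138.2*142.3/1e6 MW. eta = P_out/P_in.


P_in = 1000 * 9.81 * 138.2 * 142.3 / 1e6 = 192.9221 MW
eta = 162.1 / 192.9221 = 0.8402


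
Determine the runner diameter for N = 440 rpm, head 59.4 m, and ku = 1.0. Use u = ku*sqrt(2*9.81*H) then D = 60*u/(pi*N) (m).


u = 1.0 * sqrt(2*9.81*59.4) = 34.1384 m/s
D = 60 * 34.1384 / (pi * 440) = 1.4818 m


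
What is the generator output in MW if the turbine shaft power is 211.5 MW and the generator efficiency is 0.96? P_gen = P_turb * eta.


P_gen = 211.5 * 0.96 = 203.0400 MW


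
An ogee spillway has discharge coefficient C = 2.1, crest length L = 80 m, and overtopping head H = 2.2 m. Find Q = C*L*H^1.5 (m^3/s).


Q = 2.1 * 80 * 2.2^1.5 = 548.2054 m^3/s


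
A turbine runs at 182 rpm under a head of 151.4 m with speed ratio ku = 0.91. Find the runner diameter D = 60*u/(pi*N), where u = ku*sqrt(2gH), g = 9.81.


u = 0.91 * sqrt(2*9.81*151.4) = 49.5968 m/s
D = 60 * 49.5968 / (pi * 182) = 5.2046 m


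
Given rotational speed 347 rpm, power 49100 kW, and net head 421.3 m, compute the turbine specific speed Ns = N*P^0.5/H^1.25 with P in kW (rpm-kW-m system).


Ns = 347 * 49100^0.5 / 421.3^1.25 = 40.2838


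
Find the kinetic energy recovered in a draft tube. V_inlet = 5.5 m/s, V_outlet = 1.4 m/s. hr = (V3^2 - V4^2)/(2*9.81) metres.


hr = (5.5^2 - 1.4^2) / (2*9.81) = 1.4419 m


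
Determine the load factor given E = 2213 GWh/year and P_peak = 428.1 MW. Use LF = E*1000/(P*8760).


LF = 2213 * 1000 / (428.1 * 8760) = 0.5901


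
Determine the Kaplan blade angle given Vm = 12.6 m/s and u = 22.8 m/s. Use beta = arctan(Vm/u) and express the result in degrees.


beta = arctan(12.6 / 22.8) = 28.9264 degrees


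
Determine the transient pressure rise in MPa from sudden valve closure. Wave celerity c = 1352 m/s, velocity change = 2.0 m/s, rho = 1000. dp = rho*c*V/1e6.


dp = 1000 * 1352 * 2.0 / 1e6 = 2.7040 MPa


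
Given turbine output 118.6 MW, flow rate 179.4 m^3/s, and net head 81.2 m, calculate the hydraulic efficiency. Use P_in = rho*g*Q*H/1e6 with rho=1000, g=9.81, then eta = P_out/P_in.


P_in = 1000 * 9.81 * 179.4 * 81.2 / 1e6 = 142.9050 MW
eta = 118.6 / 142.9050 = 0.8299


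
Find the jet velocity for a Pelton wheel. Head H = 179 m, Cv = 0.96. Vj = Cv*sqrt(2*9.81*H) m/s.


Vj = 0.96 * sqrt(2*9.81*179) = 56.8915 m/s


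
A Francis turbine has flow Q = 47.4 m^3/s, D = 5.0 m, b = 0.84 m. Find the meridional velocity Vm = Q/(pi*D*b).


Vm = 47.4 / (pi * 5.0 * 0.84) = 3.5924 m/s


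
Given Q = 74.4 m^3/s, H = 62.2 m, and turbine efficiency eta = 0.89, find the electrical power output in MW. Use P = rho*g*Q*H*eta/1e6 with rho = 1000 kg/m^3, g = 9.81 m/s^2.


P = 1000 * 9.81 * 74.4 * 62.2 * 0.89 / 1e6 = 40.4038 MW


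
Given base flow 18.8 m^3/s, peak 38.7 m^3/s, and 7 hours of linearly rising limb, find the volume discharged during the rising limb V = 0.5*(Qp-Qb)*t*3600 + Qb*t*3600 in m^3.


V = 0.5*(38.7 - 18.8)*7*3600 + 18.8*7*3600 = 724500.0000 m^3


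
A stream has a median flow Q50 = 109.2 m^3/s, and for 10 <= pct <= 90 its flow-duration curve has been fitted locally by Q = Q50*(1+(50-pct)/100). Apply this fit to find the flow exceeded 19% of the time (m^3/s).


Q = 109.2 * (1 + (50 - 19)/100) = 143.0520 m^3/s


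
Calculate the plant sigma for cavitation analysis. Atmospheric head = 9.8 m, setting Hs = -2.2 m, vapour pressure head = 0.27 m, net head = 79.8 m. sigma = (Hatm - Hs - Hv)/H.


sigma = (9.8 - (-2.2) - 0.27) / 79.8 = 0.1470


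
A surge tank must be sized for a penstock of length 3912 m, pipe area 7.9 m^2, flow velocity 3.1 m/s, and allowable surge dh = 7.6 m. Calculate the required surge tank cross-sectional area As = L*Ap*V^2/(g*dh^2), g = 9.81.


As = 3912 * 7.9 * 3.1^2 / (9.81 * 7.6^2) = 524.1470 m^2


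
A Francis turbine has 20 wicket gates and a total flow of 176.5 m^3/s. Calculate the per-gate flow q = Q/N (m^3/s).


q = 176.5 / 20 = 8.8250 m^3/s


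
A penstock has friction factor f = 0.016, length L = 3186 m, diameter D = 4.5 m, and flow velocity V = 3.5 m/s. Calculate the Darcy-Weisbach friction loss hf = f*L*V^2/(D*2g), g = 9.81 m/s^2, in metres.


hf = 0.016 * 3186 * 3.5^2 / (4.5 * 2 * 9.81) = 7.0728 m


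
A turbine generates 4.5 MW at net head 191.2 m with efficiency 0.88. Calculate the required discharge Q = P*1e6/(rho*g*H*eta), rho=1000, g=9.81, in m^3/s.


Q = 4.5 * 1e6 / (1000 * 9.81 * 191.2 * 0.88) = 2.7263 m^3/s


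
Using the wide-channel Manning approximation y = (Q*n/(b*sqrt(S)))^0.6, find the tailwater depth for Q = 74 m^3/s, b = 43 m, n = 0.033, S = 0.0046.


y = (74 * 0.033 / (43 * 0.0046^0.5))^0.6 = 0.8990 m


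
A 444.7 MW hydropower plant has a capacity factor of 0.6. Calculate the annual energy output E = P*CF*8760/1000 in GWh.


E = 444.7 * 0.6 * 8760 / 1000 = 2337.3432 GWh


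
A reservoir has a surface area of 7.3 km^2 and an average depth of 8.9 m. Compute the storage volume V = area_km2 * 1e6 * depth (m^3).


V = 7.3 * 1e6 * 8.9 = 6.4970e+07 m^3


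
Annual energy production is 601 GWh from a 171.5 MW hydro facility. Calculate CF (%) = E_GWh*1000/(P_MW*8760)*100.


CF = 601 * 1000 / (171.5 * 8760) * 100 = 40.0043 %


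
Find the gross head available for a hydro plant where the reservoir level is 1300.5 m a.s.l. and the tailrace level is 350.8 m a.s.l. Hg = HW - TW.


Hg = 1300.5 - 350.8 = 949.7000 m


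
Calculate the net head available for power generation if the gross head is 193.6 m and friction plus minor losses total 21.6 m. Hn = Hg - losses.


Hn = 193.6 - 21.6 = 172.0000 m


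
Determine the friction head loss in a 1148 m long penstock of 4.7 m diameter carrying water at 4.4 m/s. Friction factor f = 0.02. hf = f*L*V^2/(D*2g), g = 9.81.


hf = 0.02 * 1148 * 4.4^2 / (4.7 * 2 * 9.81) = 4.8204 m


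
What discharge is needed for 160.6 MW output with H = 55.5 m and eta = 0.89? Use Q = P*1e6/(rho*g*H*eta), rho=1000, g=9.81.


Q = 160.6 * 1e6 / (1000 * 9.81 * 55.5 * 0.89) = 331.4313 m^3/s


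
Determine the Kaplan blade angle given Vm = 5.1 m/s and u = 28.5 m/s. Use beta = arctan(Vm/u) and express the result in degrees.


beta = arctan(5.1 / 28.5) = 10.1455 degrees


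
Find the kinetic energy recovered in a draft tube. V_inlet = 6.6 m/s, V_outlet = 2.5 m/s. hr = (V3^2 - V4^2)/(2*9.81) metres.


hr = (6.6^2 - 2.5^2) / (2*9.81) = 1.9016 m


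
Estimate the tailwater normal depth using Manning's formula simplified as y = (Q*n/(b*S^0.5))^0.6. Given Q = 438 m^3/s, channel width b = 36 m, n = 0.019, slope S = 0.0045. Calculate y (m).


y = (438 * 0.019 / (36 * 0.0045^0.5))^0.6 = 2.1008 m


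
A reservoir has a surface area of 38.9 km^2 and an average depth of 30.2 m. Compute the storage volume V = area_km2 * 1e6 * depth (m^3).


V = 38.9 * 1e6 * 30.2 = 1.1748e+09 m^3


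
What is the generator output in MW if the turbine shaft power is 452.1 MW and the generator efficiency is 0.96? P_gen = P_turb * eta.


P_gen = 452.1 * 0.96 = 434.0160 MW


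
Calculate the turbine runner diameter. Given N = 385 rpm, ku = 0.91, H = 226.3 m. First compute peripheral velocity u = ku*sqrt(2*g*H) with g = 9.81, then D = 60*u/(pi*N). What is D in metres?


u = 0.91 * sqrt(2*9.81*226.3) = 60.6364 m/s
D = 60 * 60.6364 / (pi * 385) = 3.0080 m


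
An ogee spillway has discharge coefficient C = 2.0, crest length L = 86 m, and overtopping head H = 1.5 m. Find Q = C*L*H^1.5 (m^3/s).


Q = 2.0 * 86 * 1.5^1.5 = 315.9842 m^3/s


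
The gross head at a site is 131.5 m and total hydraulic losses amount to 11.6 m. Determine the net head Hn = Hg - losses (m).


Hn = 131.5 - 11.6 = 119.9000 m


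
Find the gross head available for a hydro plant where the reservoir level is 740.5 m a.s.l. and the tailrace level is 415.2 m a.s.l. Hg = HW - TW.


Hg = 740.5 - 415.2 = 325.3000 m


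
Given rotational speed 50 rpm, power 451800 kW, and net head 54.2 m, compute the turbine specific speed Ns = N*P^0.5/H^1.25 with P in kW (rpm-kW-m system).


Ns = 50 * 451800^0.5 / 54.2^1.25 = 228.5304


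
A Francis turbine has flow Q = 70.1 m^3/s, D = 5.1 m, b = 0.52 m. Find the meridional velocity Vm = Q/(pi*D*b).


Vm = 70.1 / (pi * 5.1 * 0.52) = 8.4138 m/s


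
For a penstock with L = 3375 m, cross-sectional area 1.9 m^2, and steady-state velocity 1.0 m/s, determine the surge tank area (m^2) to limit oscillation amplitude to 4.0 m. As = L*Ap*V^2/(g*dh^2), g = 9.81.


As = 3375 * 1.9 * 1.0^2 / (9.81 * 4.0^2) = 40.8544 m^2


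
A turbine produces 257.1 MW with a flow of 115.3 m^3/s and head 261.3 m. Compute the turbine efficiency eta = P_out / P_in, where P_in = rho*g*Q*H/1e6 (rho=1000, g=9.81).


P_in = 1000 * 9.81 * 115.3 * 261.3 / 1e6 = 295.5546 MW
eta = 257.1 / 295.5546 = 0.8699


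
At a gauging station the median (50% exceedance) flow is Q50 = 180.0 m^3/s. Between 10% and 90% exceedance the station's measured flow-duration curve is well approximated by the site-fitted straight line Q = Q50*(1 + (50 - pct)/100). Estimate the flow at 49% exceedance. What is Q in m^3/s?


Q = 180.0 * (1 + (50 - 49)/100) = 181.8000 m^3/s


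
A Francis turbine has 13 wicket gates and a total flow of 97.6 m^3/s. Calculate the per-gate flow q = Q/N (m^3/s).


q = 97.6 / 13 = 7.5077 m^3/s


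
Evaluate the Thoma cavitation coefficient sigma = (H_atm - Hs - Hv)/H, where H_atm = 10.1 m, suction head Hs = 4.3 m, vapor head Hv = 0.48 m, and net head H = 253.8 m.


sigma = (10.1 - 4.3 - 0.48) / 253.8 = 0.0210


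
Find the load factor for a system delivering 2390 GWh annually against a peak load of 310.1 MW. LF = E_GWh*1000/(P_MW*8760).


LF = 2390 * 1000 / (310.1 * 8760) = 0.8798


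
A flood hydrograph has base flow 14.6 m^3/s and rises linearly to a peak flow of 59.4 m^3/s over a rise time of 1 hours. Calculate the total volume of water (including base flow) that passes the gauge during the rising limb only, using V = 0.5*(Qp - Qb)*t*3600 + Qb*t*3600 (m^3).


V = 0.5*(59.4 - 14.6)*1*3600 + 14.6*1*3600 = 133200.0000 m^3


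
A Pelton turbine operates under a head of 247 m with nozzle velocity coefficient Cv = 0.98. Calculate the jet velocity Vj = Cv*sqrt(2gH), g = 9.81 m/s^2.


Vj = 0.98 * sqrt(2*9.81*247) = 68.2219 m/s


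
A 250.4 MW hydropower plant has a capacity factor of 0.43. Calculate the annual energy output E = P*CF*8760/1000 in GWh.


E = 250.4 * 0.43 * 8760 / 1000 = 943.2067 GWh


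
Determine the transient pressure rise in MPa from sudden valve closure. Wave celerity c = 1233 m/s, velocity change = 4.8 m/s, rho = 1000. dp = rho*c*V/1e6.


dp = 1000 * 1233 * 4.8 / 1e6 = 5.9184 MPa


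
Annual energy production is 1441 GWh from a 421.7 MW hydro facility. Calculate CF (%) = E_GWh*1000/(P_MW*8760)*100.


CF = 1441 * 1000 / (421.7 * 8760) * 100 = 39.0082 %


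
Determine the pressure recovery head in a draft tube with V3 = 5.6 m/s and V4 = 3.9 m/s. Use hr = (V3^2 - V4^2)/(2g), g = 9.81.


hr = (5.6^2 - 3.9^2) / (2*9.81) = 0.8231 m


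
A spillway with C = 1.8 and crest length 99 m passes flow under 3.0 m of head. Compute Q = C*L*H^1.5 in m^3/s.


Q = 1.8 * 99 * 3.0^1.5 = 925.9544 m^3/s


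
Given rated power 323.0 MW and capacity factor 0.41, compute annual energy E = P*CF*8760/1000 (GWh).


E = 323.0 * 0.41 * 8760 / 1000 = 1160.0868 GWh


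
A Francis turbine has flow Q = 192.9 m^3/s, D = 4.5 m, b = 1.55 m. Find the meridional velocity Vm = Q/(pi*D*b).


Vm = 192.9 / (pi * 4.5 * 1.55) = 8.8032 m/s


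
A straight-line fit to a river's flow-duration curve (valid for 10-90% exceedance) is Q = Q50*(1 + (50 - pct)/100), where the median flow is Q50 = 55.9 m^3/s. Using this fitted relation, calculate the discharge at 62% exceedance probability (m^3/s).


Q = 55.9 * (1 + (50 - 62)/100) = 49.1920 m^3/s


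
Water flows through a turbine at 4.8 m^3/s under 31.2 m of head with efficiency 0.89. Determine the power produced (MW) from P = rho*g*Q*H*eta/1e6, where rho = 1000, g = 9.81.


P = 1000 * 9.81 * 4.8 * 31.2 * 0.89 / 1e6 = 1.3075 MW


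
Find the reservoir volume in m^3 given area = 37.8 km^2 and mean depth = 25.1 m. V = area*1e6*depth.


V = 37.8 * 1e6 * 25.1 = 9.4878e+08 m^3


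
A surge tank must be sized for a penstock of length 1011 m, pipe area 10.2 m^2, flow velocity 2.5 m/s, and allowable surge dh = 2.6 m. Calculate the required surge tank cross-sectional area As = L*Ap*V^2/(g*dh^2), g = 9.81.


As = 1011 * 10.2 * 2.5^2 / (9.81 * 2.6^2) = 971.8867 m^2


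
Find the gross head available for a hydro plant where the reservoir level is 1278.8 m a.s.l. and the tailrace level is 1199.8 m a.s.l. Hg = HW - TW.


Hg = 1278.8 - 1199.8 = 79.0000 m


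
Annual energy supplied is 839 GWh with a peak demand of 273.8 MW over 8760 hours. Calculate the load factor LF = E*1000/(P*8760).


LF = 839 * 1000 / (273.8 * 8760) = 0.3498


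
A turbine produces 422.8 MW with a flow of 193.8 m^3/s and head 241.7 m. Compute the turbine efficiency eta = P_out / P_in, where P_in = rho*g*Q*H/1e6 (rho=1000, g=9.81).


P_in = 1000 * 9.81 * 193.8 * 241.7 / 1e6 = 459.5147 MW
eta = 422.8 / 459.5147 = 0.9201


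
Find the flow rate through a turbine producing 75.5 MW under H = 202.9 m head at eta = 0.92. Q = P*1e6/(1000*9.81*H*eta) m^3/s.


Q = 75.5 * 1e6 / (1000 * 9.81 * 202.9 * 0.92) = 41.2295 m^3/s


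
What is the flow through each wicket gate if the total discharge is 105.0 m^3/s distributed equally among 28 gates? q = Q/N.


q = 105.0 / 28 = 3.7500 m^3/s


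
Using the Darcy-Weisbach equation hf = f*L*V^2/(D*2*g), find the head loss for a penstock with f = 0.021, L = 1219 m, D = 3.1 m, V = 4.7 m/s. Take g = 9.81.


hf = 0.021 * 1219 * 4.7^2 / (3.1 * 2 * 9.81) = 9.2973 m


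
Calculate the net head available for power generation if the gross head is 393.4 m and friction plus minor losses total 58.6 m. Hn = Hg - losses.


Hn = 393.4 - 58.6 = 334.8000 m


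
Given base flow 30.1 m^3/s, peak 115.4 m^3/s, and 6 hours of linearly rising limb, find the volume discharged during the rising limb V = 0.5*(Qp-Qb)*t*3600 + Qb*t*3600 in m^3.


V = 0.5*(115.4 - 30.1)*6*3600 + 30.1*6*3600 = 1.5714e+06 m^3


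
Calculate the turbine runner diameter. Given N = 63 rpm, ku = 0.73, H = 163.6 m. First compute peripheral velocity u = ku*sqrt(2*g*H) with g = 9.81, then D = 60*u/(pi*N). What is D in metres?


u = 0.73 * sqrt(2*9.81*163.6) = 41.3584 m/s
D = 60 * 41.3584 / (pi * 63) = 12.5379 m


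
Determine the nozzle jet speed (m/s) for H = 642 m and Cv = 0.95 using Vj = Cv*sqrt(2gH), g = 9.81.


Vj = 0.95 * sqrt(2*9.81*642) = 106.6205 m/s


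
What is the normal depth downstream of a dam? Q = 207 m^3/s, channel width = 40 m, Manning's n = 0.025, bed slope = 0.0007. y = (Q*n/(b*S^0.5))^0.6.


y = (207 * 0.025 / (40 * 0.0007^0.5))^0.6 = 2.5917 m


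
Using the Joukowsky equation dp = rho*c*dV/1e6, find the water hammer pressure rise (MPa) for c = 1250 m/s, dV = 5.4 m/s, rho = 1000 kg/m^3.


dp = 1000 * 1250 * 5.4 / 1e6 = 6.7500 MPa


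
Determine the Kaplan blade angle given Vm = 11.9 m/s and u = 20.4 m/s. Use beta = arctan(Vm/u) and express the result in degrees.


beta = arctan(11.9 / 20.4) = 30.2564 degrees


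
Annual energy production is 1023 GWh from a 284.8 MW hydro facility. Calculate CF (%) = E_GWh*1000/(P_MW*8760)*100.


CF = 1023 * 1000 / (284.8 * 8760) * 100 = 41.0045 %


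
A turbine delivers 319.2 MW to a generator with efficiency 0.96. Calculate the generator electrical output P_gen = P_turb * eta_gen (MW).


P_gen = 319.2 * 0.96 = 306.4320 MW


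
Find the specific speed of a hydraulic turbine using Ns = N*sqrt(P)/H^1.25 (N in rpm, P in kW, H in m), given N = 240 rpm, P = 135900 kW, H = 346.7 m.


Ns = 240 * 135900^0.5 / 346.7^1.25 = 59.1396


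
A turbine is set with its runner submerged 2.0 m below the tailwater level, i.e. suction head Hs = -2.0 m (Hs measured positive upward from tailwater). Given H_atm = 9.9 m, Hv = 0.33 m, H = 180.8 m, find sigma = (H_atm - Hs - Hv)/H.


sigma = (9.9 - (-2.0) - 0.33) / 180.8 = 0.0640


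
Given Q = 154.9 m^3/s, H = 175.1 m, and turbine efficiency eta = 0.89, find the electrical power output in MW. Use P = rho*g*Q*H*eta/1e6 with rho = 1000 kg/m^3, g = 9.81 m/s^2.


P = 1000 * 9.81 * 154.9 * 175.1 * 0.89 / 1e6 = 236.8081 MW


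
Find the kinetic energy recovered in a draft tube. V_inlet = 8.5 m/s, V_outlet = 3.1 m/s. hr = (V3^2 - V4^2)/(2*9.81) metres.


hr = (8.5^2 - 3.1^2) / (2*9.81) = 3.1927 m


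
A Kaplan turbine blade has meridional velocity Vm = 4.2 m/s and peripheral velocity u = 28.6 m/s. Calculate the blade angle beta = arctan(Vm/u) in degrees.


beta = arctan(4.2 / 28.6) = 8.3544 degrees


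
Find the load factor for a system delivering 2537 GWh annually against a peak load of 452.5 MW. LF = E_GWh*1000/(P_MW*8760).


LF = 2537 * 1000 / (452.5 * 8760) = 0.6400


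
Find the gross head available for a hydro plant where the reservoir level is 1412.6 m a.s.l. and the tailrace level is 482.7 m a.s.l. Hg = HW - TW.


Hg = 1412.6 - 482.7 = 929.9000 m


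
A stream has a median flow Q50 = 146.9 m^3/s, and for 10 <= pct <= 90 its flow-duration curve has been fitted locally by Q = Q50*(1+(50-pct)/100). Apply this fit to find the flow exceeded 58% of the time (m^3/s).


Q = 146.9 * (1 + (50 - 58)/100) = 135.1480 m^3/s


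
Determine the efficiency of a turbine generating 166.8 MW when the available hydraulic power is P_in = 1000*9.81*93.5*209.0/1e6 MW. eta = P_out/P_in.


P_in = 1000 * 9.81 * 93.5 * 209.0 / 1e6 = 191.7021 MW
eta = 166.8 / 191.7021 = 0.8701


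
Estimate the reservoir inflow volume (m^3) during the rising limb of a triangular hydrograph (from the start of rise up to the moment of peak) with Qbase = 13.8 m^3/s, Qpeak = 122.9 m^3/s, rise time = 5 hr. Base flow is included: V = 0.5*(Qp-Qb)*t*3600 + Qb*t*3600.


V = 0.5*(122.9 - 13.8)*5*3600 + 13.8*5*3600 = 1.2303e+06 m^3


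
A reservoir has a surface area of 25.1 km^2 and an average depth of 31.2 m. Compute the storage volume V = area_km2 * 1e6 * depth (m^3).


V = 25.1 * 1e6 * 31.2 = 7.8312e+08 m^3


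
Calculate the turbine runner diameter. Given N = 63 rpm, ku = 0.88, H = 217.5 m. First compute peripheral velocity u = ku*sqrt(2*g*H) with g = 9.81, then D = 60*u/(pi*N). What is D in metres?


u = 0.88 * sqrt(2*9.81*217.5) = 57.4860 m/s
D = 60 * 57.4860 / (pi * 63) = 17.4270 m


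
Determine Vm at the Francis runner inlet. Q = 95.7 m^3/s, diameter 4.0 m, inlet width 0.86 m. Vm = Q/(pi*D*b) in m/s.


Vm = 95.7 / (pi * 4.0 * 0.86) = 8.8553 m/s


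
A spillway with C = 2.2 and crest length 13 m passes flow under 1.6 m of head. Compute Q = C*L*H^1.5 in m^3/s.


Q = 2.2 * 13 * 1.6^1.5 = 57.8823 m^3/s


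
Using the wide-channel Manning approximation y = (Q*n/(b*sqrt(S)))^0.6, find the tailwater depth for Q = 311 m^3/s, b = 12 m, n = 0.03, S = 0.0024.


y = (311 * 0.03 / (12 * 0.0024^0.5))^0.6 = 5.2524 m


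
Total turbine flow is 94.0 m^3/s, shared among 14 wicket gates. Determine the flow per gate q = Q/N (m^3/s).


q = 94.0 / 14 = 6.7143 m^3/s


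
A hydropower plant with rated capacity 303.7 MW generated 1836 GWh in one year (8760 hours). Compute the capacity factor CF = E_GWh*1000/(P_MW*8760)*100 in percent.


CF = 1836 * 1000 / (303.7 * 8760) * 100 = 69.0119 %


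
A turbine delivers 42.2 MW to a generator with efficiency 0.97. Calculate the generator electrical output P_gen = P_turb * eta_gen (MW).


P_gen = 42.2 * 0.97 = 40.9340 MW


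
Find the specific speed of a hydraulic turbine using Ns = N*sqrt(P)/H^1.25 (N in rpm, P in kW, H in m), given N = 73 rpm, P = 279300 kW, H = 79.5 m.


Ns = 73 * 279300^0.5 / 79.5^1.25 = 162.5172


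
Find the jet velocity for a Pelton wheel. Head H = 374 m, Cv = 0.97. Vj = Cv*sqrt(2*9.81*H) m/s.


Vj = 0.97 * sqrt(2*9.81*374) = 83.0916 m/s


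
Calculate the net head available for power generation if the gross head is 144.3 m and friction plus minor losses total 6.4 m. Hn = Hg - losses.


Hn = 144.3 - 6.4 = 137.9000 m


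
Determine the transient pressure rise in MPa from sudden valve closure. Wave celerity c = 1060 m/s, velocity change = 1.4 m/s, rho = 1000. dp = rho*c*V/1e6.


dp = 1000 * 1060 * 1.4 / 1e6 = 1.4840 MPa


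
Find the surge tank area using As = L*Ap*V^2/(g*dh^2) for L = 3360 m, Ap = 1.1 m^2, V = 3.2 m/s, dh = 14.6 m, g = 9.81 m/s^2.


As = 3360 * 1.1 * 3.2^2 / (9.81 * 14.6^2) = 18.0991 m^2


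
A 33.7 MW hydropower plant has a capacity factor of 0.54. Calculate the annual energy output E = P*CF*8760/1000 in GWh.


E = 33.7 * 0.54 * 8760 / 1000 = 159.4145 GWh


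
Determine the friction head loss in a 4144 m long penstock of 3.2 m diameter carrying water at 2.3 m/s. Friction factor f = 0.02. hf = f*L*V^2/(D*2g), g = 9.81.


hf = 0.02 * 4144 * 2.3^2 / (3.2 * 2 * 9.81) = 6.9832 m


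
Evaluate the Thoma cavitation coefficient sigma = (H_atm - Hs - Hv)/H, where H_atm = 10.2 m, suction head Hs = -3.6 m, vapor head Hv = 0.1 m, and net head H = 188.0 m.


sigma = (10.2 - (-3.6) - 0.1) / 188.0 = 0.0729


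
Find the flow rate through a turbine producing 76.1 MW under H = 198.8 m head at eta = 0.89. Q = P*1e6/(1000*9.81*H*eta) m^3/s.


Q = 76.1 * 1e6 / (1000 * 9.81 * 198.8 * 0.89) = 43.8439 m^3/s


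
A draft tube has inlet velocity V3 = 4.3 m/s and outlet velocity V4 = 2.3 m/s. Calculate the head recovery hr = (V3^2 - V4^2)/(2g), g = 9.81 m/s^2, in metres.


hr = (4.3^2 - 2.3^2) / (2*9.81) = 0.6728 m


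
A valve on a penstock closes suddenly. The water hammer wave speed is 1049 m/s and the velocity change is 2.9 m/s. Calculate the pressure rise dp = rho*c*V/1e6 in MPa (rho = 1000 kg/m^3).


dp = 1000 * 1049 * 2.9 / 1e6 = 3.0421 MPa


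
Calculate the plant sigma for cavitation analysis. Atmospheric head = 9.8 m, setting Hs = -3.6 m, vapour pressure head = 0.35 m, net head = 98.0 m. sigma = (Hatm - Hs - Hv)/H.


sigma = (9.8 - (-3.6) - 0.35) / 98.0 = 0.1332


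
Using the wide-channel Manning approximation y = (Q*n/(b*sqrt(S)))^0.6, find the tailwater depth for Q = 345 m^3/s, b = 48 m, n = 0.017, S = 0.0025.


y = (345 * 0.017 / (48 * 0.0025^0.5))^0.6 = 1.7094 m


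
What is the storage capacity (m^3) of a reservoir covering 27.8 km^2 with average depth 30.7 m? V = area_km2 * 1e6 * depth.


V = 27.8 * 1e6 * 30.7 = 8.5346e+08 m^3


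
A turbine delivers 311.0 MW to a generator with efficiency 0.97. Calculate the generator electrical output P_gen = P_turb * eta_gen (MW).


P_gen = 311.0 * 0.97 = 301.6700 MW


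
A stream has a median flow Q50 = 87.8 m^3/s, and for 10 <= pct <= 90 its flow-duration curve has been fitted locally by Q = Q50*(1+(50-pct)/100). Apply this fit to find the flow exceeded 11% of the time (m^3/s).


Q = 87.8 * (1 + (50 - 11)/100) = 122.0420 m^3/s


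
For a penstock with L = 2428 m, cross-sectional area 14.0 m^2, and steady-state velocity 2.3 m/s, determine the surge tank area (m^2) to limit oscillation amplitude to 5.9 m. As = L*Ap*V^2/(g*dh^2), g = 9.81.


As = 2428 * 14.0 * 2.3^2 / (9.81 * 5.9^2) = 526.5739 m^2


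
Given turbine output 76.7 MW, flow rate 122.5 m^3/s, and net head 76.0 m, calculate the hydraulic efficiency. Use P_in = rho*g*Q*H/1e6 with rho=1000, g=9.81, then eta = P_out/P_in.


P_in = 1000 * 9.81 * 122.5 * 76.0 / 1e6 = 91.3311 MW
eta = 76.7 / 91.3311 = 0.8398


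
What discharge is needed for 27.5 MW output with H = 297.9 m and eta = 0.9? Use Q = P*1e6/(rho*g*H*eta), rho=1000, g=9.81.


Q = 27.5 * 1e6 / (1000 * 9.81 * 297.9 * 0.9) = 10.4556 m^3/s


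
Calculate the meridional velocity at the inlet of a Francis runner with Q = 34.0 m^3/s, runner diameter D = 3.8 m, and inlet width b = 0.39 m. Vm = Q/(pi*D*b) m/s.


Vm = 34.0 / (pi * 3.8 * 0.39) = 7.3027 m/s


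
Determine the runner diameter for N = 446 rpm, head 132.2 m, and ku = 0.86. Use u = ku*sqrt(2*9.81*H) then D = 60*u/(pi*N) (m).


u = 0.86 * sqrt(2*9.81*132.2) = 43.7989 m/s
D = 60 * 43.7989 / (pi * 446) = 1.8756 m


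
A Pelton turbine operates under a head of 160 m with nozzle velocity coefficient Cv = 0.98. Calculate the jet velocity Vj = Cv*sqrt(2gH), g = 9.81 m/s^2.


Vj = 0.98 * sqrt(2*9.81*160) = 54.9080 m/s


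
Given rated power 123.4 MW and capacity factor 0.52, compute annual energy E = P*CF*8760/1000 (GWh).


E = 123.4 * 0.52 * 8760 / 1000 = 562.1117 GWh


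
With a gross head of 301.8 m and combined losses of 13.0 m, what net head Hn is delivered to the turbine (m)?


Hn = 301.8 - 13.0 = 288.8000 m


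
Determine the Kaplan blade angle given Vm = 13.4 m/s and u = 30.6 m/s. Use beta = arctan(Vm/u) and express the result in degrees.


beta = arctan(13.4 / 30.6) = 23.6490 degrees


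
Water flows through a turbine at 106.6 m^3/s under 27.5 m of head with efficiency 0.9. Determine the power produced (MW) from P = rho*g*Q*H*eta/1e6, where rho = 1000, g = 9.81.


P = 1000 * 9.81 * 106.6 * 27.5 * 0.9 / 1e6 = 25.8822 MW


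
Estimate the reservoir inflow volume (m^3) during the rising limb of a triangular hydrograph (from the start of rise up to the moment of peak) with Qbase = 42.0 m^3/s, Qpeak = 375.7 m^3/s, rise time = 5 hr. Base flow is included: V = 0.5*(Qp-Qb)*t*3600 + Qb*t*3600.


V = 0.5*(375.7 - 42.0)*5*3600 + 42.0*5*3600 = 3.7593e+06 m^3


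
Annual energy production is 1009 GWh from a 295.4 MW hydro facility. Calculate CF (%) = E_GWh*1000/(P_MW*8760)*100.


CF = 1009 * 1000 / (295.4 * 8760) * 100 = 38.9921 %


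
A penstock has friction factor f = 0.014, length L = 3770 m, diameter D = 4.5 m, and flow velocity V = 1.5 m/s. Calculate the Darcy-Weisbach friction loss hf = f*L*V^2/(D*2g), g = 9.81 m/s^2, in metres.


hf = 0.014 * 3770 * 1.5^2 / (4.5 * 2 * 9.81) = 1.3451 m


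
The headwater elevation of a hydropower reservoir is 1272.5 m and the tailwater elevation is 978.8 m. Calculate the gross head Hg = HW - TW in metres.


Hg = 1272.5 - 978.8 = 293.7000 m
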